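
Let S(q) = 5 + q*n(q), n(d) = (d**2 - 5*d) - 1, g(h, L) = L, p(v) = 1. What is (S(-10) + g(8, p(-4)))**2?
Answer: 2202256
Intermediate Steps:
n(d) = -1 + d**2 - 5*d
S(q) = 5 + q*(-1 + q**2 - 5*q)
(S(-10) + g(8, p(-4)))**2 = ((5 - 1*(-10)*(1 - 1*(-10)**2 + 5*(-10))) + 1)**2 = ((5 - 1*(-10)*(1 - 1*100 - 50)) + 1)**2 = ((5 - 1*(-10)*(1 - 100 - 50)) + 1)**2 = ((5 - 1*(-10)*(-149)) + 1)**2 = ((5 - 1490) + 1)**2 = (-1485 + 1)**2 = (-1484)**2 = 2202256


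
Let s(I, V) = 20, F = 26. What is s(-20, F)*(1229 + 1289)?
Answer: 50360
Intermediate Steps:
s(-20, F)*(1229 + 1289) = 20*(1229 + 1289) = 20*2518 = 50360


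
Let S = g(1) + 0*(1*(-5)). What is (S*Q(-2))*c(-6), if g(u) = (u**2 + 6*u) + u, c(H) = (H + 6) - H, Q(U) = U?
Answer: -96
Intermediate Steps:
c(H) = 6 (c(H) = (6 + H) - H = 6)
g(u) = u**2 + 7*u
S = 8 (S = 1*(7 + 1) + 0*(1*(-5)) = 1*8 + 0*(-5) = 8 + 0 = 8)
(S*Q(-2))*c(-6) = (8*(-2))*6 = -16*6 = -96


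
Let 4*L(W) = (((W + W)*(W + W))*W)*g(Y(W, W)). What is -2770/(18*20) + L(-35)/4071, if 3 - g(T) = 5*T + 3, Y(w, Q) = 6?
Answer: 15059111/48852 ≈ 308.26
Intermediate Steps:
g(T) = -5*T (g(T) = 3 - (5*T + 3) = 3 - (3 + 5*T) = 3 + (-3 - 5*T) = -5*T)
L(W) = -30*W³ (L(W) = ((((W + W)*(W + W))*W)*(-5*6))/4 = ((((2*W)*(2*W))*W)*(-30))/4 = (((4*W²)*W)*(-30))/4 = ((4*W³)*(-30))/4 = (-120*W³)/4 = -30*W³)
-2770/(18*20) + L(-35)/4071 = -2770/(18*20) - 30*(-35)³/4071 = -2770/360 - 30*(-42875)*(1/4071) = -2770*1/360 + 1286250*(1/4071) = -277/36 + 428750/1357 = 15059111/48852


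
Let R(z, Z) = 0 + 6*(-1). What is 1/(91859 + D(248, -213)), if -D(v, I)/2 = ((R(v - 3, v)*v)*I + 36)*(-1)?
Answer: 1/725819 ≈ 1.3778e-6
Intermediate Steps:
R(z, Z) = -6 (R(z, Z) = 0 - 6 = -6)
D(v, I) = 72 - 12*I*v (D(v, I) = -2*((-6*v)*I + 36)*(-1) = -2*(-6*I*v + 36)*(-1) = -2*(36 - 6*I*v)*(-1) = -2*(-36 + 6*I*v) = 72 - 12*I*v)
1/(91859 + D(248, -213)) = 1/(91859 + (72 - 12*(-213)*248)) = 1/(91859 + (72 + 633888)) = 1/(91859 + 633960) = 1/725819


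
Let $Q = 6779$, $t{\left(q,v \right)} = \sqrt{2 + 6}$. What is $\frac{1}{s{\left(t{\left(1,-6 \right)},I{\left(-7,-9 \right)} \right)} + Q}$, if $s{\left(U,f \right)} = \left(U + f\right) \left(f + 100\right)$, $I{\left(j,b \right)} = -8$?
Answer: $\frac{6043}{36450137} - \frac{184 \sqrt{2}}{36450137} \approx 0.00015865$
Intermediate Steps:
$t{\left(q,v \right)} = 2 \sqrt{2}$ ($t{\left(q,v \right)} = \sqrt{8} = 2 \sqrt{2}$)
$s{\left(U,f \right)} = \left(100 + f\right) \left(U + f\right)$ ($s{\left(U,f \right)} = \left(U + f\right) \left(100 + f\right) = \left(100 + f\right) \left(U + f\right)$)
$\frac{1}{s{\left(t{\left(1,-6 \right)},I{\left(-7,-9 \right)} \right)} + Q} = \frac{1}{\left(\left(-8\right)^{2} + 100 \cdot 2 \sqrt{2} + 100 \left(-8\right) + 2 \sqrt{2} \left(-8\right)\right) + 6779} = \frac{1}{\left(64 + 200 \sqrt{2} - 800 - 16 \sqrt{2}\right) + 6779} = \frac{1}{\left(-736 + 184 \sqrt{2}\right) + 6779} = \frac{1}{6043 + 184 \sqrt{2}}$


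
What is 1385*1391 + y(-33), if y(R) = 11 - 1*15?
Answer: 1926531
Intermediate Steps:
y(R) = -4 (y(R) = 11 - 15 = -4)
1385*1391 + y(-33) = 1385*1391 - 4 = 1926535 - 4 = 1926531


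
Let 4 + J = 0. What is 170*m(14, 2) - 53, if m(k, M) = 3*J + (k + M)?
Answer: 627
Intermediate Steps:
J = -4 (J = -4 + 0 = -4)
m(k, M) = -12 + M + k (m(k, M) = 3*(-4) + (k + M) = -12 + (M + k) = -12 + M + k)
170*m(14, 2) - 53 = 170*(-12 + 2 + 14) - 53 = 170*4 - 53 = 680 - 53 = 627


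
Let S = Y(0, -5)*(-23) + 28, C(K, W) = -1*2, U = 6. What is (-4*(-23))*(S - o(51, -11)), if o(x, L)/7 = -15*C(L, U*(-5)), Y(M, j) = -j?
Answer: -27324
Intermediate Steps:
C(K, W) = -2
S = -87 (S = -1*(-5)*(-23) + 28 = 5*(-23) + 28 = -115 + 28 = -87)
o(x, L) = 210 (o(x, L) = 7*(-15*(-2)) = 7*30 = 210)
(-4*(-23))*(S - o(51, -11)) = (-4*(-23))*(-87 - 1*210) = 92*(-87 - 210) = 92*(-297) = -27324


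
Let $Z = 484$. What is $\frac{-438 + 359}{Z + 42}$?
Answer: $- \frac{79}{526} \approx -0.15019$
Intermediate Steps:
$\frac{-438 + 359}{Z + 42} = \frac{-438 + 359}{484 + 42} = - \frac{79}{526}$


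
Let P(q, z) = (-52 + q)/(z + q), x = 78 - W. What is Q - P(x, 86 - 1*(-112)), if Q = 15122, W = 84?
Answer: 1451741/96 ≈ 15122.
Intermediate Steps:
x = -6 (x = 78 - 1*84 = 78 - 84 = -6)
P(q, z) = (-52 + q)/(q + z)
Q - P(x, 86 - 1*(-112)) = 15122 - (-52 - 6)/(-6 + (86 - 1*(-112))) = 15122 - (-58)/(-6 + (86 + 112)) = 15122 - (-58)/(-6 + 198) = 15122 - (-58)/192 = 15122 - 1*(-29/96) = 15122 + 29/96 = 1451741/96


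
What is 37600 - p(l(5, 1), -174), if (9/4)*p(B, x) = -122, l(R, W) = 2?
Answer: 338888/9 ≈ 37654.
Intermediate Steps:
p(B, x) = -488/9 (p(B, x) = (4/9)*(-122) = -488/9)
37600 - p(l(5, 1), -174) = 37600 - 1*(-488/9) = 37600 + 488/9 = 338888/9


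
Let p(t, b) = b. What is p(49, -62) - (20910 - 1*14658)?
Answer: -6314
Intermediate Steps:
p(49, -62) - (20910 - 1*14658) = -62 - (20910 - 1*14658) = -62 - (20910 - 14658) = -62 - 1*6252 = -62 - 6252 = -6314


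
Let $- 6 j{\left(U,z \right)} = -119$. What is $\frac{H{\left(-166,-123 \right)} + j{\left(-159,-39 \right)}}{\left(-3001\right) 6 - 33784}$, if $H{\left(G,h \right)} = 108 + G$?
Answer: $\frac{229}{310740} \approx 0.00073695$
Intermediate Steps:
$j{\left(U,z \right)} = \frac{119}{6}$ ($j{\left(U,z \right)} = \left(- \frac{1}{6}\right) \left(-119\right) = \frac{119}{6}$)
$\frac{H{\left(-166,-123 \right)} + j{\left(-159,-39 \right)}}{\left(-3001\right) 6 - 33784} = \frac{\left(108 - 166\right) + \frac{119}{6}}{\left(-3001\right) 6 - 33784} = \frac{-58 + \frac{119}{6}}{-18006 - 33784} = - \frac{229}{6 \left(-51790\right)} = \left(- \frac{229}{6}\right) \left(- \frac{1}{51790}\right) = \frac{229}{310740}$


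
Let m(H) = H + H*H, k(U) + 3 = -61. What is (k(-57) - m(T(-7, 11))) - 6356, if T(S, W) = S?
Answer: -6462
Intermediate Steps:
k(U) = -64 (k(U) = -3 - 61 = -64)
m(H) = H + H**2
(k(-57) - m(T(-7, 11))) - 6356 = (-64 - (-7)*(1 - 7)) - 6356 = (-64 - (-7)*(-6)) - 6356 = (-64 - 1*42) - 6356 = (-64 - 42) - 6356 = -106 - 6356 = -6462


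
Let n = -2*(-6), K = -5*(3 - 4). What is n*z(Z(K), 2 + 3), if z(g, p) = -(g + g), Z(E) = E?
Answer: -120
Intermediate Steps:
K = 5 (K = -5*(-1) = 5)
z(g, p) = -2*g
n = 12
n*z(Z(K), 2 + 3) = 12*(-2*5) = 12*(-10) = -120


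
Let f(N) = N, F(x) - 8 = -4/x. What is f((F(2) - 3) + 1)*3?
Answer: 12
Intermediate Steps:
F(x) = 8 - 4/x
f((F(2) - 3) + 1)*3 = (((8 - 4/2) - 3) + 1)*3 = (((8 - 4*½) - 3) + 1)*3 = (((8 - 2) - 3) + 1)*3 = ((6 - 3) + 1)*3 = (3 + 1)*3 = 4*3 = 12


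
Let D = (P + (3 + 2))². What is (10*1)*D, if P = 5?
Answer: 1000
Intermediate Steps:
D = 100 (D = (5 + (3 + 2))² = (5 + 5)² = 10² = 100)
(10*1)*D = (10*1)*100 = 10*100 = 1000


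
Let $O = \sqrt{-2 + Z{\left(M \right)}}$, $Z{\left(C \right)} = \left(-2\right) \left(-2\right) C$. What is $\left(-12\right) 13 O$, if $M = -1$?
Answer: $- 156 i \sqrt{6} \approx - 382.12 i$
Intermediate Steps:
$Z{\left(C \right)} = 4 C$
$O = i \sqrt{6}$ ($O = \sqrt{-2 + 4 \left(-1\right)} = \sqrt{-2 - 4} = \sqrt{-6} = i \sqrt{6} \approx 2.4495 i$)
$\left(-12\right) 13 O = \left(-12\right) 13 i \sqrt{6} = - 156 i \sqrt{6}$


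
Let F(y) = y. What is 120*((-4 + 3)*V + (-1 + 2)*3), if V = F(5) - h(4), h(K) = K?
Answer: 240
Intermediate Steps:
V = 1 (V = 5 - 1*4 = 5 - 4 = 1)
120*((-4 + 3)*V + (-1 + 2)*3) = 120*((-4 + 3)*1 + (-1 + 2)*3) = 120*(-1*1 + 1*3) = 120*(-1 + 3) = 120*2 = 240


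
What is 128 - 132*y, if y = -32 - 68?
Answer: 13328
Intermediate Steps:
y = -100
128 - 132*y = 128 - 132*(-100) = 128 + 13200 = 13328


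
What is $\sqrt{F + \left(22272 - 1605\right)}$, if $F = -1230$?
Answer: $\sqrt{19437} \approx 139.42$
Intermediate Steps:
$\sqrt{F + \left(22272 - 1605\right)} = \sqrt{-1230 + \left(22272 - 1605\right)} = \sqrt{-1230 + 20667} = \sqrt{19437}$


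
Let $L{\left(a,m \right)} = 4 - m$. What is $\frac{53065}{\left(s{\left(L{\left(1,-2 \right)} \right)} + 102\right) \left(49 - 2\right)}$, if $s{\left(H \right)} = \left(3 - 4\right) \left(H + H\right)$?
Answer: $\frac{10613}{846} \approx 12.545$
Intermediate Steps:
$s{\left(H \right)} = - 2 H$
$\frac{53065}{\left(s{\left(L{\left(1,-2 \right)} \right)} + 102\right) \left(49 - 2\right)} = \frac{53065}{\left(- 2 \left(4 - -2\right) + 102\right) \left(49 - 2\right)} = \frac{53065}{\left(- 2 \left(4 + 2\right) + 102\right) 47} = \frac{53065}{\left(\left(-2\right) 6 + 102\right) 47} = \frac{53065}{\left(-12 + 102\right) 47} = \frac{53065}{90 \cdot 47} = \frac{53065}{4230} = 53065 \cdot \frac{1}{4230} = \frac{10613}{846}$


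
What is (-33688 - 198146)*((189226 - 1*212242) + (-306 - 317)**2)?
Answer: -84645607242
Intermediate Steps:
(-33688 - 198146)*((189226 - 1*212242) + (-306 - 317)**2) = -231834*((189226 - 212242) + (-623)**2) = -231834*(-23016 + 388129) = -231834*365113 = -84645607242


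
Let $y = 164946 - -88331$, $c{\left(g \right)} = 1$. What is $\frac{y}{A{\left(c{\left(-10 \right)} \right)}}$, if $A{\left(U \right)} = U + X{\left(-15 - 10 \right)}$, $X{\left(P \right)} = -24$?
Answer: $- \frac{253277}{23} \approx -11012.0$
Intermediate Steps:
$y = 253277$ ($y = 164946 + 88331 = 253277$)
$A{\left(U \right)} = -24 + U$ ($A{\left(U \right)} = U - 24 = -24 + U$)
$\frac{y}{A{\left(c{\left(-10 \right)} \right)}} = \frac{253277}{-24 + 1} = \frac{253277}{-23} = 253277 \left(- \frac{1}{23}\right) = - \frac{253277}{23}$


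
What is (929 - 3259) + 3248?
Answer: 918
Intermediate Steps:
(929 - 3259) + 3248 = -2330 + 3248 = 918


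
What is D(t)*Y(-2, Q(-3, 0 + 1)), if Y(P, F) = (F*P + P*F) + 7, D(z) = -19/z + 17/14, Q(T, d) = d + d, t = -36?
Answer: -439/252 ≈ -1.7421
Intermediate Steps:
Q(T, d) = 2*d
D(z) = 17/14 - 19/z (D(z) = -19/z + 17*(1/14) = -19/z + 17/14 = 17/14 - 19/z)
Y(P, F) = 7 + 2*F*P (Y(P, F) = (F*P + F*P) + 7 = 2*F*P + 7 = 7 + 2*F*P)
D(t)*Y(-2, Q(-3, 0 + 1)) = (17/14 - 19/(-36))*(7 + 2*(2*(0 + 1))*(-2)) = (17/14 - 19*(-1/36))*(7 + 2*(2*1)*(-2)) = (17/14 + 19/36)*(7 + 2*2*(-2)) = 439*(7 - 8)/252 = (439/252)*(-1) = -439/252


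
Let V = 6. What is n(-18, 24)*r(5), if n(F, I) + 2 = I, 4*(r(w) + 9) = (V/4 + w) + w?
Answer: -539/4 ≈ -134.75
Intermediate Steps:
r(w) = -69/8 + w/2 (r(w) = -9 + ((6/4 + w) + w)/4 = -9 + ((6*(¼) + w) + w)/4 = -9 + ((3/2 + w) + w)/4 = -9 + (3/2 + 2*w)/4 = -9 + (3/8 + w/2) = -69/8 + w/2)
n(F, I) = -2 + I
n(-18, 24)*r(5) = (-2 + 24)*(-69/8 + (½)*5) = 22*(-69/8 + 5/2) = 22*(-49/8) = -539/4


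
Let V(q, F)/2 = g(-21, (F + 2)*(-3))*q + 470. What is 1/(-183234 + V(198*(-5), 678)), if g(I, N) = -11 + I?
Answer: -1/118934 ≈ -8.4080e-6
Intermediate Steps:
V(q, F) = 940 - 64*q (V(q, F) = 2*((-11 - 21)*q + 470) = 2*(-32*q + 470) = 2*(470 - 32*q) = 940 - 64*q)
1/(-183234 + V(198*(-5), 678)) = 1/(-183234 + (940 - 12672*(-5))) = 1/(-183234 + (940 - 64*(-990))) = 1/(-183234 + (940 + 63360)) = 1/(-183234 + 64300) = 1/(-118934) = -1/118934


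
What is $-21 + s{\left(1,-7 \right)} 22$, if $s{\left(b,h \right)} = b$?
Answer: $1$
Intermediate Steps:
$-21 + s{\left(1,-7 \right)} 22 = -21 + 1 \cdot 22 = -21 + 22 = 1$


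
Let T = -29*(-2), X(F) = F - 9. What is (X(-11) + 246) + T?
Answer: 284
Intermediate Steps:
X(F) = -9 + F
T = 58
(X(-11) + 246) + T = ((-9 - 11) + 246) + 58 = (-20 + 246) + 58 = 226 + 58 = 284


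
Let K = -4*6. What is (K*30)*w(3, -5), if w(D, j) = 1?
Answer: -720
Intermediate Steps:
K = -24
(K*30)*w(3, -5) = -24*30*1 = -720*1 = -720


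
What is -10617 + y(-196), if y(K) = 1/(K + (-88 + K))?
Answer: -5096161/480 ≈ -10617.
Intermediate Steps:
y(K) = 1/(-88 + 2*K)
-10617 + y(-196) = -10617 + 1/(2*(-44 - 196)) = -10617 + (½)/(-240) = -10617 + (½)*(-1/240) = -10617 - 1/480 = -5096161/480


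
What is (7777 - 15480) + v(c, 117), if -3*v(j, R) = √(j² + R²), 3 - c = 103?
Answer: -7703 - √23689/3 ≈ -7754.3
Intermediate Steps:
c = -100 (c = 3 - 1*103 = 3 - 103 = -100)
v(j, R) = -√(R² + j²)/3 (v(j, R) = -√(j² + R²)/3 = -√(R² + j²)/3)
(7777 - 15480) + v(c, 117) = (7777 - 15480) - √(117² + (-100)²)/3 = -7703 - √(13689 + 10000)/3 = -7703 - √23689/3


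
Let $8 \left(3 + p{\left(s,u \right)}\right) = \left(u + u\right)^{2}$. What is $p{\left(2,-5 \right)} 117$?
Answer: $\frac{2223}{2} \approx 1111.5$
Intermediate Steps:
$p{\left(s,u \right)} = -3 + \frac{u^{2}}{2}$ ($p{\left(s,u \right)} = -3 + \frac{\left(u + u\right)^{2}}{8} = -3 + \frac{\left(2 u\right)^{2}}{8} = -3 + \frac{4 u^{2}}{8} = -3 + \frac{u^{2}}{2}$)
$p{\left(2,-5 \right)} 117 = \left(-3 + \frac{\left(-5\right)^{2}}{2}\right) 117 = \left(-3 + \frac{1}{2} \cdot 25\right) 117 = \left(-3 + \frac{25}{2}\right) 117 = \frac{19}{2} \cdot 117 = \frac{2223}{2}$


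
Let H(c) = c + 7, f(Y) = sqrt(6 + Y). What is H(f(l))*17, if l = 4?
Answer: 119 + 17*sqrt(10) ≈ 172.76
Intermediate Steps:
H(c) = 7 + c
H(f(l))*17 = (7 + sqrt(6 + 4))*17 = (7 + sqrt(10))*17 = 119 + 17*sqrt(10)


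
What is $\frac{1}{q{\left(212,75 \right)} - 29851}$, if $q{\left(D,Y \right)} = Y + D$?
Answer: $- \frac{1}{29564} \approx -3.3825 \cdot 10^{-5}$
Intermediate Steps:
$q{\left(D,Y \right)} = D + Y$
$\frac{1}{q{\left(212,75 \right)} - 29851} = \frac{1}{\left(212 + 75\right) - 29851} = \frac{1}{287 - 29851} = \frac{1}{-29564} = - \frac{1}{29564}$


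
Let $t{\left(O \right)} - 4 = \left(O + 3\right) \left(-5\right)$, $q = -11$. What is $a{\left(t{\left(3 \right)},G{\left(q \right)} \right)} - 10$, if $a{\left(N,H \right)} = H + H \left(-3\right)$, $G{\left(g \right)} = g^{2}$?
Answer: $-252$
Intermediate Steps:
$t{\left(O \right)} = -11 - 5 O$ ($t{\left(O \right)} = 4 + \left(O + 3\right) \left(-5\right) = 4 + \left(3 + O\right) \left(-5\right) = 4 - \left(15 + 5 O\right) = -11 - 5 O$)
$a{\left(N,H \right)} = - 2 H$ ($a{\left(N,H \right)} = H - 3 H = - 2 H$)
$a{\left(t{\left(3 \right)},G{\left(q \right)} \right)} - 10 = - 2 \left(-11\right)^{2} - 10 = \left(-2\right) 121 - 10 = -242 - 10 = -252$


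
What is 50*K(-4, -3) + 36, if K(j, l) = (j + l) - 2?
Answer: -414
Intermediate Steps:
K(j, l) = -2 + j + l
50*K(-4, -3) + 36 = 50*(-2 - 4 - 3) + 36 = 50*(-9) + 36 = -450 + 36 = -414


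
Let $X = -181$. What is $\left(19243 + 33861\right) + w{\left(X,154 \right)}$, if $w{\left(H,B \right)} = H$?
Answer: $52923$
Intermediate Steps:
$\left(19243 + 33861\right) + w{\left(X,154 \right)} = \left(19243 + 33861\right) - 181 = 53104 - 181 = 52923$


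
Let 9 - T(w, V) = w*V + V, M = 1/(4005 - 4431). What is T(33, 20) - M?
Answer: -285845/426 ≈ -671.00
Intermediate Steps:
M = -1/426 (M = 1/(-426) = -1/426 ≈ -0.0023474)
T(w, V) = 9 - V - V*w (T(w, V) = 9 - (w*V + V) = 9 - (V*w + V) = 9 - (V + V*w) = 9 + (-V - V*w) = 9 - V - V*w)
T(33, 20) - M = (9 - 1*20 - 1*20*33) - 1*(-1/426) = (9 - 20 - 660) + 1/426 = -671 + 1/426 = -285845/426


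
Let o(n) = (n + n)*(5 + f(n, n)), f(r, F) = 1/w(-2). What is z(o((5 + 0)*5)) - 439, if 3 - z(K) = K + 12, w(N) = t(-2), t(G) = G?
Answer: -673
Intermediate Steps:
w(N) = -2
f(r, F) = -½ (f(r, F) = 1/(-2) = -½)
o(n) = 9*n (o(n) = (n + n)*(5 - ½) = (2*n)*(9/2) = 9*n)
z(K) = -9 - K (z(K) = 3 - (K + 12) = 3 - (12 + K) = 3 + (-12 - K) = -9 - K)
z(o((5 + 0)*5)) - 439 = (-9 - 9*(5 + 0)*5) - 439 = (-9 - 9*5*5) - 439 = (-9 - 9*25) - 439 = (-9 - 1*225) - 439 = (-9 - 225) - 439 = -234 - 439 = -673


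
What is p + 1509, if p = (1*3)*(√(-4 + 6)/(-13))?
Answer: 1509 - 3*√2/13 ≈ 1508.7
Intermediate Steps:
p = -3*√2/13 (p = 3*(√2*(-1/13)) = 3*(-√2/13) = -3*√2/13 ≈ -0.32636)
p + 1509 = -3*√2/13 + 1509 = 1509 - 3*√2/13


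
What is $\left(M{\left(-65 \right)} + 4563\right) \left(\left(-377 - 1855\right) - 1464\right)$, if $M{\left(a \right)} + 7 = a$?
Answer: $-16598736$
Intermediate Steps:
$M{\left(a \right)} = -7 + a$
$\left(M{\left(-65 \right)} + 4563\right) \left(\left(-377 - 1855\right) - 1464\right) = \left(\left(-7 - 65\right) + 4563\right) \left(\left(-377 - 1855\right) - 1464\right) = \left(-72 + 4563\right) \left(-2232 - 1464\right) = 4491 \left(-3696\right) = -16598736$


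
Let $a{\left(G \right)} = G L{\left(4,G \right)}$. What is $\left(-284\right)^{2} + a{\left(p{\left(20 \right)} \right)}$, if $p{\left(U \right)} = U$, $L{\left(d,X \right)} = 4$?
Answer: $80736$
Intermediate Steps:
$a{\left(G \right)} = 4 G$ ($a{\left(G \right)} = G 4 = 4 G$)
$\left(-284\right)^{2} + a{\left(p{\left(20 \right)} \right)} = \left(-284\right)^{2} + 4 \cdot 20 = 80656 + 80 = 80736$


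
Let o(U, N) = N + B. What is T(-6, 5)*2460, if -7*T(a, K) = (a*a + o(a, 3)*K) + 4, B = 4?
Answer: -184500/7 ≈ -26357.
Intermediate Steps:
o(U, N) = 4 + N (o(U, N) = N + 4 = 4 + N)
T(a, K) = -4/7 - K - a**2/7 (T(a, K) = -((a*a + (4 + 3)*K) + 4)/7 = -((a**2 + 7*K) + 4)/7 = -(4 + a**2 + 7*K)/7 = -4/7 - K - a**2/7)
T(-6, 5)*2460 = (-4/7 - 1*5 - 1/7*(-6)**2)*2460 = (-4/7 - 5 - 1/7*36)*2460 = (-4/7 - 5 - 36/7)*2460 = -75/7*2460 = -184500/7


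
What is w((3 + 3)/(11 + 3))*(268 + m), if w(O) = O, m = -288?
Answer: -60/7 ≈ -8.5714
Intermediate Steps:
w((3 + 3)/(11 + 3))*(268 + m) = ((3 + 3)/(11 + 3))*(268 - 288) = (6/14)*(-20) = (6*(1/14))*(-20) = (3/7)*(-20) = -60/7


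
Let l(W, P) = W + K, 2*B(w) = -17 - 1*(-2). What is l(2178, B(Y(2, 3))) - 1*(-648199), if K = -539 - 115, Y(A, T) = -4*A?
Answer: 649723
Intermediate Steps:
K = -654
B(w) = -15/2 (B(w) = (-17 - 1*(-2))/2 = (-17 + 2)/2 = (1/2)*(-15) = -15/2)
l(W, P) = -654 + W (l(W, P) = W - 654 = -654 + W)
l(2178, B(Y(2, 3))) - 1*(-648199) = (-654 + 2178) - 1*(-648199) = 1524 + 648199 = 649723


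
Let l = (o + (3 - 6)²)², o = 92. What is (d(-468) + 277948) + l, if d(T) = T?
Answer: 287681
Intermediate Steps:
l = 10201 (l = (92 + (3 - 6)²)² = (92 + (-3)²)² = (92 + 9)² = 101² = 10201)
(d(-468) + 277948) + l = (-468 + 277948) + 10201 = 277480 + 10201 = 287681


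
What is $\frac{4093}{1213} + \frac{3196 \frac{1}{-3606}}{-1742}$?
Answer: $\frac{6428669596}{1904910969} \approx 3.3748$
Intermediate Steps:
$\frac{4093}{1213} + \frac{3196 \frac{1}{-3606}}{-1742} = 4093 \cdot \frac{1}{1213} + 3196 \left(- \frac{1}{3606}\right) \left(- \frac{1}{1742}\right) = \frac{4093}{1213} - - \frac{799}{1570413} = \frac{4093}{1213} + \frac{799}{1570413} = \frac{6428669596}{1904910969}$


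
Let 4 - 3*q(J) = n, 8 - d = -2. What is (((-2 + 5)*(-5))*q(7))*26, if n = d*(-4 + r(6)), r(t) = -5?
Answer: -12220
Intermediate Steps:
d = 10 (d = 8 - 1*(-2) = 8 + 2 = 10)
n = -90 (n = 10*(-4 - 5) = 10*(-9) = -90)
q(J) = 94/3 (q(J) = 4/3 - 1/3*(-90) = 4/3 + 30 = 94/3)
(((-2 + 5)*(-5))*q(7))*26 = (((-2 + 5)*(-5))*(94/3))*26 = ((3*(-5))*(94/3))*26 = -15*94/3*26 = -470*26 = -12220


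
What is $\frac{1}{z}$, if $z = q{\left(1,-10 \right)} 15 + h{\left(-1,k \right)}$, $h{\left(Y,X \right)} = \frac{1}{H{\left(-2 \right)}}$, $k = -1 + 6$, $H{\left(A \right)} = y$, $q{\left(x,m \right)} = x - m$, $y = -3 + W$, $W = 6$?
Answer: $\frac{3}{496} \approx 0.0060484$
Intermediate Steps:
$y = 3$ ($y = -3 + 6 = 3$)
$H{\left(A \right)} = 3$
$k = 5$
$h{\left(Y,X \right)} = \frac{1}{3}$
$z = \frac{496}{3}$ ($z = \left(1 - -10\right) 15 + \frac{1}{3} = \left(1 + 10\right) 15 + \frac{1}{3} = 11 \cdot 15 + \frac{1}{3} = 165 + \frac{1}{3} = \frac{496}{3} \approx 165.33$)
$\frac{1}{z} = \frac{1}{\frac{496}{3}} = \frac{3}{496}$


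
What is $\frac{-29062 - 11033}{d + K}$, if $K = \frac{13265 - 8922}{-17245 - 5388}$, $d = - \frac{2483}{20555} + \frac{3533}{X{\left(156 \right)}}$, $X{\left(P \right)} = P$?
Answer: $- \frac{223836583499100}{124687221667} \approx -1795.2$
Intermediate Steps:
$d = \frac{72233467}{3206580}$ ($d = - \frac{2483}{20555} + \frac{3533}{156} = \frac{72233467}{3206580} \approx 22.527$)
$K = - \frac{4343}{22633}$ ($K = \frac{4343}{-22633} = 4343 \left(- \frac{1}{22633}\right) = - \frac{4343}{22633} \approx -0.19189$)
$\frac{-29062 - 11033}{d + K} = \frac{-29062 - 11033}{\frac{72233467}{3206580} - \frac{4343}{22633}} = - \frac{40095}{\frac{124687221667}{5582655780}} = \left(-40095\right) \frac{5582655780}{124687221667} = - \frac{223836583499100}{124687221667}$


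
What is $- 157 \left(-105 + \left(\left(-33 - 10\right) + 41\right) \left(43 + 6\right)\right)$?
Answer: $31871$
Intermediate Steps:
$- 157 \left(-105 + \left(\left(-33 - 10\right) + 41\right) \left(43 + 6\right)\right) = - 157 \left(-105 + \left(-43 + 41\right) 49\right) = - 157 \left(-105 - 98\right) = \left(-157\right) \left(-203\right) = 31871$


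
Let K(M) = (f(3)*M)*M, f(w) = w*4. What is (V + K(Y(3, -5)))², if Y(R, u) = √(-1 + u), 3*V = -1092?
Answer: 190096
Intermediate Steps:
V = -364 (V = (⅓)*(-1092) = -364)
f(w) = 4*w
K(M) = 12*M² (K(M) = ((4*3)*M)*M = (12*M)*M = 12*M²)
(V + K(Y(3, -5)))² = (-364 + 12*(√(-1 - 5))²)² = (-364 + 12*(√(-6))²)² = (-364 + 12*(I*√6)²)² = (-364 + 12*(-6))² = (-364 - 72)² = (-436)² = 190096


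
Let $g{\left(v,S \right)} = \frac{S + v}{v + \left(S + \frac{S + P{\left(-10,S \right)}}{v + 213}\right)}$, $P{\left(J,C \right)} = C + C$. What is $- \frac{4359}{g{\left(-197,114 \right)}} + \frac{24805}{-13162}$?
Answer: $- \frac{14150718707}{4369784} \approx -3238.3$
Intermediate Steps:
$P{\left(J,C \right)} = 2 C$
$g{\left(v,S \right)} = \frac{S + v}{S + v + \frac{3 S}{213 + v}}$ ($g{\left(v,S \right)} = \frac{S + v}{v + \left(S + \frac{S + 2 S}{v + 213}\right)} = \frac{S + v}{v + \left(S + \frac{3 S}{213 + v}\right)} = \frac{S + v}{S + v + \frac{3 S}{213 + v}}$)
$- \frac{4359}{g{\left(-197,114 \right)}} + \frac{24805}{-13162} = - \frac{4359}{\frac{1}{\left(-197\right)^{2} + 213 \left(-197\right) + 216 \cdot 114 + 114 \left(-197\right)} \left(\left(-197\right)^{2} + 213 \cdot 114 + 213 \left(-197\right) + 114 \left(-197\right)\right)} + \frac{24805}{-13162} = - \frac{4359}{\frac{1}{38809 - 41961 + 24624 - 22458} \left(38809 + 24282 - 41961 - 22458\right)} + 24805 \left(- \frac{1}{13162}\right) = - \frac{4359}{\frac{1}{-986} \left(-1328\right)} - \frac{24805}{13162} = - \frac{4359}{\left(- \frac{1}{986}\right) \left(-1328\right)} - \frac{24805}{13162} = - \frac{4359}{\frac{664}{493}} - \frac{24805}{13162} = \left(-4359\right) \frac{493}{664} - \frac{24805}{13162} = - \frac{2148987}{664} - \frac{24805}{13162} = - \frac{14150718707}{4369784}$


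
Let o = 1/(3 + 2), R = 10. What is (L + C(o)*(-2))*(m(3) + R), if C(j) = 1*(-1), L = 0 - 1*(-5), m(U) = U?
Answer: 91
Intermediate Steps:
L = 5 (L = 0 + 5 = 5)
o = ⅕ (o = 1/5 = ⅕ ≈ 0.20000)
C(j) = -1
(L + C(o)*(-2))*(m(3) + R) = (5 - 1*(-2))*(3 + 10) = (5 + 2)*13 = 7*13 = 91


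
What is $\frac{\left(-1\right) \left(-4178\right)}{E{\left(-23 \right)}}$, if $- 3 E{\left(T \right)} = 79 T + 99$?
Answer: $\frac{6267}{859} \approx 7.2957$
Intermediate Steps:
$E{\left(T \right)} = -33 - \frac{79 T}{3}$ ($E{\left(T \right)} = - \frac{79 T + 99}{3} = - \frac{99 + 79 T}{3} = -33 - \frac{79 T}{3}$)
$\frac{\left(-1\right) \left(-4178\right)}{E{\left(-23 \right)}} = \frac{\left(-1\right) \left(-4178\right)}{-33 - - \frac{1817}{3}} = \frac{4178}{-33 + \frac{1817}{3}} = \frac{4178}{\frac{1718}{3}} = 4178 \cdot \frac{3}{1718} = \frac{6267}{859}$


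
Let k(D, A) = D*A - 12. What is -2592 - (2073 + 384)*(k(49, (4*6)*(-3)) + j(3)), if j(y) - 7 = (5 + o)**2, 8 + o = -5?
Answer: 8520741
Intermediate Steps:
o = -13 (o = -8 - 5 = -13)
j(y) = 71 (j(y) = 7 + (5 - 13)**2 = 7 + (-8)**2 = 7 + 64 = 71)
k(D, A) = -12 + A*D (k(D, A) = A*D - 12 = -12 + A*D)
-2592 - (2073 + 384)*(k(49, (4*6)*(-3)) + j(3)) = -2592 - (2073 + 384)*((-12 + ((4*6)*(-3))*49) + 71) = -2592 - 2457*((-12 + (24*(-3))*49) + 71) = -2592 - 2457*((-12 - 72*49) + 71) = -2592 - 2457*((-12 - 3528) + 71) = -2592 - 2457*(-3540 + 71) = -2592 - 2457*(-3469) = -2592 - 1*(-8523333) = -2592 + 8523333 = 8520741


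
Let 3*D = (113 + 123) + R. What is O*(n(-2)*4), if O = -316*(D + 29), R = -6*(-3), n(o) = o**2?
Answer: -1724096/3 ≈ -5.7470e+5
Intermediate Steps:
R = 18
D = 254/3 (D = ((113 + 123) + 18)/3 = (236 + 18)/3 = (1/3)*254 = 254/3 ≈ 84.667)
O = -107756/3 (O = -316*(254/3 + 29) = -316*341/3 = -107756/3 ≈ -35919.)
O*(n(-2)*4) = -107756*(-2)**2*4/3 = -431024*4/3 = -107756/3*16 = -1724096/3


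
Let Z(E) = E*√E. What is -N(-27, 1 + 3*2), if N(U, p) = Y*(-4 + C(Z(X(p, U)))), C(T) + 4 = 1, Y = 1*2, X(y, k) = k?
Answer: 14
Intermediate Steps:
Y = 2
Z(E) = E^(3/2)
C(T) = -3 (C(T) = -4 + 1 = -3)
N(U, p) = -14 (N(U, p) = 2*(-4 - 3) = 2*(-7) = -14)
-N(-27, 1 + 3*2) = -1*(-14) = 14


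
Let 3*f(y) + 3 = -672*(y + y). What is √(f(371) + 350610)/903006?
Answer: √20489/301002 ≈ 0.00047554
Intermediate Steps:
f(y) = -1 - 448*y (f(y) = -1 + (-672*(y + y))/3 = -1 + (-1344*y)/3 = -1 - 448*y)
√(f(371) + 350610)/903006 = √((-1 - 448*371) + 350610)/903006 = √((-1 - 166208) + 350610)*(1/903006) = √(-166209 + 350610)*(1/903006) = √184401*(1/903006) = (3*√20489)*(1/903006) = √20489/301002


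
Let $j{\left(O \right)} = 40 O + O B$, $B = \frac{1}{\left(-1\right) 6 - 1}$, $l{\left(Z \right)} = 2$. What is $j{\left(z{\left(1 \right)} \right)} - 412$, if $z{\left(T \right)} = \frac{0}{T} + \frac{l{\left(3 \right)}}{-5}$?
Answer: $- \frac{14978}{35} \approx -427.94$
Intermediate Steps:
$z{\left(T \right)} = - \frac{2}{5}$ ($z{\left(T \right)} = \frac{0}{T} + \frac{2}{-5} = 0 + 2 \left(- \frac{1}{5}\right) = 0 - \frac{2}{5} = - \frac{2}{5}$)
$B = - \frac{1}{7}$ ($B = \frac{1}{-6 - 1} = \frac{1}{-7} = - \frac{1}{7} \approx -0.14286$)
$j{\left(O \right)} = \frac{279 O}{7}$ ($j{\left(O \right)} = 40 O + O \left(- \frac{1}{7}\right) = 40 O - \frac{O}{7} = \frac{279 O}{7}$)
$j{\left(z{\left(1 \right)} \right)} - 412 = \frac{279}{7} \left(- \frac{2}{5}\right) - 412 = - \frac{558}{35} - 412 = - \frac{14978}{35}$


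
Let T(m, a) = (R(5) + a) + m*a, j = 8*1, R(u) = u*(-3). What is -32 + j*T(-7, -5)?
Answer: 88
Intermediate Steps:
R(u) = -3*u
j = 8
T(m, a) = -15 + a + a*m (T(m, a) = (-3*5 + a) + m*a = (-15 + a) + a*m = -15 + a + a*m)
-32 + j*T(-7, -5) = -32 + 8*(-15 - 5 - 5*(-7)) = -32 + 8*(-15 - 5 + 35) = -32 + 8*15 = -32 + 120 = 88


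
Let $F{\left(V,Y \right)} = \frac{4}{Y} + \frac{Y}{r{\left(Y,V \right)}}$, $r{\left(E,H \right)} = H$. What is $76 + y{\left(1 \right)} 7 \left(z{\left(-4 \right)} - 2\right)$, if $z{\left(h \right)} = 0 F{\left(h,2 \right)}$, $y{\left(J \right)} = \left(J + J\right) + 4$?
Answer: $-8$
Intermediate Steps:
$y{\left(J \right)} = 4 + 2 J$ ($y{\left(J \right)} = 2 J + 4 = 4 + 2 J$)
$F{\left(V,Y \right)} = \frac{4}{Y} + \frac{Y}{V}$
$z{\left(h \right)} = 0$ ($z{\left(h \right)} = 0 \left(\frac{4}{2} + \frac{2}{h}\right) = 0 \left(4 \cdot \frac{1}{2} + \frac{2}{h}\right) = 0 \left(2 + \frac{2}{h}\right) = 0$)
$76 + y{\left(1 \right)} 7 \left(z{\left(-4 \right)} - 2\right) = 76 + \left(4 + 2 \cdot 1\right) 7 \left(0 - 2\right) = 76 + \left(4 + 2\right) 7 \left(-2\right) = 76 + 6 \left(-14\right) = 76 - 84 = -8$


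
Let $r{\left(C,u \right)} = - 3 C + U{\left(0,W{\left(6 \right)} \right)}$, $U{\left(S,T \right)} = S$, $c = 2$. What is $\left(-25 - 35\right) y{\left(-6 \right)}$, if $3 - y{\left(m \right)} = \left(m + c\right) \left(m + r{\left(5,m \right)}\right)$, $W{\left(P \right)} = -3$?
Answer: $4860$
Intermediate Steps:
$r{\left(C,u \right)} = - 3 C$ ($r{\left(C,u \right)} = - 3 C + 0 = - 3 C$)
$y{\left(m \right)} = 3 - \left(-15 + m\right) \left(2 + m\right)$ ($y{\left(m \right)} = 3 - \left(m + 2\right) \left(m - 15\right) = 3 - \left(2 + m\right) \left(m - 15\right) = 3 - \left(2 + m\right) \left(-15 + m\right) = 3 - \left(-15 + m\right) \left(2 + m\right)$)
$\left(-25 - 35\right) y{\left(-6 \right)} = \left(-25 - 35\right) \left(33 - \left(-6\right)^{2} + 13 \left(-6\right)\right) = - 60 \left(33 - 36 - 78\right) = \left(-60\right) \left(-81\right) = 4860$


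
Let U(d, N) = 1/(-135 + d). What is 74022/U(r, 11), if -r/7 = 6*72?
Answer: -233835498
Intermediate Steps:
r = -3024 (r = -42*72 = -7*432 = -3024)
74022/U(r, 11) = 74022/(1/(-135 - 3024)) = 74022/(1/(-3159)) = 74022/(-1/3159) = 74022*(-3159) = -233835498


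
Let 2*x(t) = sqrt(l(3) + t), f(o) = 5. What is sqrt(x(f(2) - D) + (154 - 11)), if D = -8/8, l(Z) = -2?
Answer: 12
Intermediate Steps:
D = -1 (D = -8*1/8 = -1)
x(t) = sqrt(-2 + t)/2
sqrt(x(f(2) - D) + (154 - 11)) = sqrt(sqrt(-2 + (5 - 1*(-1)))/2 + (154 - 11)) = sqrt(sqrt(-2 + (5 + 1))/2 + 143) = sqrt(sqrt(-2 + 6)/2 + 143) = sqrt(sqrt(4)/2 + 143) = sqrt((1/2)*2 + 143) = sqrt(1 + 143) = sqrt(144) = 12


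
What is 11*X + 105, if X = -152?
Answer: -1567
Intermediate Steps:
11*X + 105 = 11*(-152) + 105 = -1672 + 105 = -1567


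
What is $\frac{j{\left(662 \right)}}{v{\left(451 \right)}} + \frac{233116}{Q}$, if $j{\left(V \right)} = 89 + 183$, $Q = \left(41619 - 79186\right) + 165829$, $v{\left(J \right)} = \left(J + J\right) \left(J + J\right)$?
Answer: $\frac{23712374666}{13044309531} \approx 1.8178$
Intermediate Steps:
$v{\left(J \right)} = 4 J^{2}$ ($v{\left(J \right)} = 2 J 2 J = 4 J^{2}$)
$Q = 128262$ ($Q = -37567 + 165829 = 128262$)
$j{\left(V \right)} = 272$
$\frac{j{\left(662 \right)}}{v{\left(451 \right)}} + \frac{233116}{Q} = \frac{272}{4 \cdot 451^{2}} + \frac{233116}{128262} = \frac{272}{4 \cdot 203401} + 233116 \cdot \frac{1}{128262} = \frac{272}{813604} + \frac{116558}{64131} = 272 \cdot \frac{1}{813604} + \frac{116558}{64131} = \frac{68}{203401} + \frac{116558}{64131} = \frac{23712374666}{13044309531}$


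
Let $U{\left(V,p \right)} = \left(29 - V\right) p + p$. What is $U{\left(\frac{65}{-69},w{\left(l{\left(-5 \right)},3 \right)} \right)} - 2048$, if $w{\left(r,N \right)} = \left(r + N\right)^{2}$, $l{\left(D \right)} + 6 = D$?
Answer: $- \frac{4672}{69} \approx -67.71$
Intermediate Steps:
$l{\left(D \right)} = -6 + D$
$w{\left(r,N \right)} = \left(N + r\right)^{2}$
$U{\left(V,p \right)} = p + p \left(29 - V\right)$ ($U{\left(V,p \right)} = p \left(29 - V\right) + p = p + p \left(29 - V\right)$)
$U{\left(\frac{65}{-69},w{\left(l{\left(-5 \right)},3 \right)} \right)} - 2048 = \left(3 - 11\right)^{2} \left(30 - \frac{65}{-69}\right) - 2048 = \left(3 - 11\right)^{2} \left(30 - 65 \left(- \frac{1}{69}\right)\right) - 2048 = \left(-8\right)^{2} \left(30 - - \frac{65}{69}\right) - 2048 = 64 \left(30 + \frac{65}{69}\right) - 2048 = 64 \cdot \frac{2135}{69} - 2048 = \frac{136640}{69} - 2048 = - \frac{4672}{69}$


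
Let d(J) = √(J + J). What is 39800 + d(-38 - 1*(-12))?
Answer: 39800 + 2*I*√13 ≈ 39800.0 + 7.2111*I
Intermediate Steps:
d(J) = √2*√J (d(J) = √(2*J) = √2*√J)
39800 + d(-38 - 1*(-12)) = 39800 + √2*√(-38 - 1*(-12)) = 39800 + √2*√(-38 + 12) = 39800 + √2*√(-26) = 39800 + √2*(I*√26) = 39800 + 2*I*√13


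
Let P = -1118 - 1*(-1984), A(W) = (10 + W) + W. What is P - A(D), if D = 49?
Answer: 758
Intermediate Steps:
A(W) = 10 + 2*W
P = 866 (P = -1118 + 1984 = 866)
P - A(D) = 866 - (10 + 2*49) = 866 - (10 + 98) = 866 - 1*108 = 866 - 108 = 758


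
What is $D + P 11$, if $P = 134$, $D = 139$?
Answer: $1613$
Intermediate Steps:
$D + P 11 = 139 + 134 \cdot 11 = 139 + 1474 = 1613$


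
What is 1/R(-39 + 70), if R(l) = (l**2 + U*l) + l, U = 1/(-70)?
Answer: 70/69409 ≈ 0.0010085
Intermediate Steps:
U = -1/70 ≈ -0.014286
R(l) = l**2 + 69*l/70 (R(l) = (l**2 - l/70) + l = l**2 + 69*l/70)
1/R(-39 + 70) = 1/((-39 + 70)*(69 + 70*(-39 + 70))/70) = 1/((1/70)*31*(69 + 70*31)) = 1/((1/70)*31*(69 + 2170)) = 1/((1/70)*31*2239) = 1/(69409/70) = 70/69409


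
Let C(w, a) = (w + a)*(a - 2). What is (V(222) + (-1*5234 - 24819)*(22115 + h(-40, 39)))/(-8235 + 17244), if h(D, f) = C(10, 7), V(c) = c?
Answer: -20217466/273 ≈ -74057.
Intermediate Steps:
C(w, a) = (-2 + a)*(a + w) (C(w, a) = (a + w)*(-2 + a) = (-2 + a)*(a + w))
h(D, f) = 85 (h(D, f) = 7**2 - 2*7 - 2*10 + 7*10 = 49 - 14 - 20 + 70 = 85)
(V(222) + (-1*5234 - 24819)*(22115 + h(-40, 39)))/(-8235 + 17244) = (222 + (-1*5234 - 24819)*(22115 + 85))/(-8235 + 17244) = (222 + (-5234 - 24819)*22200)/9009 = (222 - 30053*22200)*(1/9009) = (222 - 667176600)*(1/9009) = -667176378*1/9009 = -20217466/273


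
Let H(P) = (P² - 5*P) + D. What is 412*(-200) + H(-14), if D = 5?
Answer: -82129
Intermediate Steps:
H(P) = 5 + P² - 5*P (H(P) = (P² - 5*P) + 5 = 5 + P² - 5*P)
412*(-200) + H(-14) = 412*(-200) + (5 + (-14)² - 5*(-14)) = -82400 + (5 + 196 + 70) = -82400 + 271 = -82129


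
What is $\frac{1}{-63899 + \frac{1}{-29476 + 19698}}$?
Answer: $- \frac{9778}{624804423} \approx -1.565 \cdot 10^{-5}$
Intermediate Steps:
$\frac{1}{-63899 + \frac{1}{-29476 + 19698}} = \frac{1}{-63899 + \frac{1}{-9778}} = \frac{1}{-63899 - \frac{1}{9778}} = \frac{1}{- \frac{624804423}{9778}} = - \frac{9778}{624804423}$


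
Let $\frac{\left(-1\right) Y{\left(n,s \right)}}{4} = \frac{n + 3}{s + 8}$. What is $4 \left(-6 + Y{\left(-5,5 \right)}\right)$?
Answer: $- \frac{280}{13} \approx -21.538$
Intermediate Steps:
$Y{\left(n,s \right)} = - \frac{4 \left(3 + n\right)}{8 + s}$ ($Y{\left(n,s \right)} = - 4 \frac{n + 3}{s + 8} = - 4 \frac{3 + n}{8 + s} = - \frac{4 \left(3 + n\right)}{8 + s}$)
$4 \left(-6 + Y{\left(-5,5 \right)}\right) = 4 \left(-6 + \frac{4 \left(-3 - -5\right)}{8 + 5}\right) = 4 \left(-6 + \frac{4 \left(-3 + 5\right)}{13}\right) = 4 \left(-6 + 4 \cdot \frac{1}{13} \cdot 2\right) = 4 \left(-6 + \frac{8}{13}\right) = 4 \left(- \frac{70}{13}\right) = - \frac{280}{13}$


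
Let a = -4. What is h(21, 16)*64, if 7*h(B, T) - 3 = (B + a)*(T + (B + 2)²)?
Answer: 84736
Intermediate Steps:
h(B, T) = 3/7 + (-4 + B)*(T + (2 + B)²)/7 (h(B, T) = 3/7 + ((B - 4)*(T + (B + 2)²))/7 = 3/7 + ((-4 + B)*(T + (2 + B)²))/7 = 3/7 + (-4 + B)*(T + (2 + B)²)/7)
h(21, 16)*64 = (-13/7 - 12/7*21 - 4/7*16 + (⅐)*21³ + (⅐)*21*16)*64 = (-13/7 - 36 - 64/7 + (⅐)*9261 + 48)*64 = (-13/7 - 36 - 64/7 + 1323 + 48)*64 = 1324*64 = 84736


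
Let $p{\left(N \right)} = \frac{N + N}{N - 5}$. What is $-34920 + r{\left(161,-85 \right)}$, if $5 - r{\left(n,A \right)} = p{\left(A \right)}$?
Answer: $- \frac{314252}{9} \approx -34917.0$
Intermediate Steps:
$p{\left(N \right)} = \frac{2 N}{-5 + N}$
$r{\left(n,A \right)} = 5 - \frac{2 A}{-5 + A}$
$-34920 + r{\left(161,-85 \right)} = -34920 + \frac{-25 + 3 \left(-85\right)}{-5 - 85} = -34920 + \frac{-25 - 255}{-90} = -34920 - - \frac{28}{9} = -34920 + \frac{28}{9} = - \frac{314252}{9}$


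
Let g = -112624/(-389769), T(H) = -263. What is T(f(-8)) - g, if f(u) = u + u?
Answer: -102621871/389769 ≈ -263.29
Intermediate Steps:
f(u) = 2*u
g = 112624/389769 (g = -112624*(-1/389769) = 112624/389769 ≈ 0.28895)
T(f(-8)) - g = -263 - 1*112624/389769 = -263 - 112624/389769 = -102621871/389769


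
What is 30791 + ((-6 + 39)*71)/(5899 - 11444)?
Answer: 170733752/5545 ≈ 30791.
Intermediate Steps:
30791 + ((-6 + 39)*71)/(5899 - 11444) = 30791 + (33*71)/(-5545) = 30791 + 2343*(-1/5545) = 30791 - 2343/5545 = 170733752/5545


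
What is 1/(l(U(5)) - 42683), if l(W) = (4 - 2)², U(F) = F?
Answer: -1/42679 ≈ -2.3431e-5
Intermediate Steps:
l(W) = 4 (l(W) = 2² = 4)
1/(l(U(5)) - 42683) = 1/(4 - 42683) = 1/(-42679) = -1/42679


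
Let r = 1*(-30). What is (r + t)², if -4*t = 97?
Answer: 47089/16 ≈ 2943.1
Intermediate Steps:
t = -97/4 (t = -¼*97 = -97/4 ≈ -24.250)
r = -30
(r + t)² = (-30 - 97/4)² = (-217/4)² = 47089/16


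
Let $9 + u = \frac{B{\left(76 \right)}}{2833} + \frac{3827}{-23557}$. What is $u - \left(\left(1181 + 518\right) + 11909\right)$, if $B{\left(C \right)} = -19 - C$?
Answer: $- \frac{908770550083}{66736981} \approx -13617.0$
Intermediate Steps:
$u = - \frac{613712635}{66736981}$ ($u = -9 + \left(\frac{-19 - 76}{2833} + \frac{3827}{-23557}\right) = -9 + \left(\left(-19 - 76\right) \frac{1}{2833} + 3827 \left(- \frac{1}{23557}\right)\right) = -9 - \frac{13079806}{66736981} = - \frac{613712635}{66736981} \approx -9.196$)
$u - \left(\left(1181 + 518\right) + 11909\right) = - \frac{613712635}{66736981} - \left(\left(1181 + 518\right) + 11909\right) = - \frac{613712635}{66736981} - \left(1699 + 11909\right) = - \frac{613712635}{66736981} - 13608 = - \frac{908770550083}{66736981}$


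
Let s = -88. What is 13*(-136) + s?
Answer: -1856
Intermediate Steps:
13*(-136) + s = 13*(-136) - 88 = -1768 - 88 = -1856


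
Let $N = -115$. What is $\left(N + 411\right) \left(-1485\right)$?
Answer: $-439560$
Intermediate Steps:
$\left(N + 411\right) \left(-1485\right) = \left(-115 + 411\right) \left(-1485\right) = 296 \left(-1485\right) = -439560$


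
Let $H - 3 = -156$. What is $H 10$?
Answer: $-1530$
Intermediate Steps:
$H = -153$ ($H = 3 - 156 = -153$)
$H 10 = \left(-153\right) 10 = -1530$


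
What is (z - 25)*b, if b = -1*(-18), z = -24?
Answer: -882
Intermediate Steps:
b = 18
(z - 25)*b = (-24 - 25)*18 = -49*18 = -882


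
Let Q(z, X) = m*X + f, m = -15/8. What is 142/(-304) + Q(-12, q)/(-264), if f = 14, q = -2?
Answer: -10721/20064 ≈ -0.53434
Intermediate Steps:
m = -15/8 (m = -15*⅛ = -15/8 ≈ -1.8750)
Q(z, X) = 14 - 15*X/8 (Q(z, X) = -15*X/8 + 14 = 14 - 15*X/8)
142/(-304) + Q(-12, q)/(-264) = 142/(-304) + (14 - 15/8*(-2))/(-264) = 142*(-1/304) + (14 + 15/4)*(-1/264) = -71/152 + (71/4)*(-1/264) = -71/152 - 71/1056 = -10721/20064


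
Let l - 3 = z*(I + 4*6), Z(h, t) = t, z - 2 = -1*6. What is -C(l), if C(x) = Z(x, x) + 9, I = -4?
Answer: 68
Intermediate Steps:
z = -4 (z = 2 - 1*6 = 2 - 6 = -4)
l = -77 (l = 3 - 4*(-4 + 4*6) = 3 - 4*(-4 + 24) = 3 - 4*20 = 3 - 80 = -77)
C(x) = 9 + x (C(x) = x + 9 = 9 + x)
-C(l) = -(9 - 77) = -1*(-68) = 68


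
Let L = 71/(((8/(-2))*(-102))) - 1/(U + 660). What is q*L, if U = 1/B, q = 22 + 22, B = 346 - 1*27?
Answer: 163000849/21475182 ≈ 7.5902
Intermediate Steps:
B = 319 (B = 346 - 27 = 319)
q = 44
U = 1/319 ≈ 0.0031348
L = 14818259/85900728 (L = 71/(((8/(-2))*(-102))) - 1/(1/319 + 660) = 71/(((8*(-½))*(-102))) - 1/210541/319 = 71/((-4*(-102))) - 1*319/210541 = 71/408 - 319/210541 = 14818259/85900728 ≈ 0.17250)
q*L = 44*(14818259/85900728) = 163000849/21475182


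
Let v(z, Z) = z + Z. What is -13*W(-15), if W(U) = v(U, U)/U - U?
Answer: -221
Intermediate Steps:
v(z, Z) = Z + z
W(U) = 2 - U (W(U) = (U + U)/U - U = (2*U)/U - U = 2 - U)
-13*W(-15) = -13*(2 - 1*(-15)) = -13*(2 + 15) = -13*17 = -221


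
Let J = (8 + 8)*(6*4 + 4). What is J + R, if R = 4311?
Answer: 4759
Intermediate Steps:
J = 448 (J = 16*(24 + 4) = 16*28 = 448)
J + R = 448 + 4311 = 4759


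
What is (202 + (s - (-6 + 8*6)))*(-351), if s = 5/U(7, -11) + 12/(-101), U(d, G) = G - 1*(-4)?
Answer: -39498381/707 ≈ -55868.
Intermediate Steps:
U(d, G) = 4 + G (U(d, G) = G + 4 = 4 + G)
s = -589/707 (s = 5/(4 - 11) + 12/(-101) = 5/(-7) + 12*(-1/101) = 5*(-⅐) - 12/101 = -5/7 - 12/101 = -589/707 ≈ -0.83310)
(202 + (s - (-6 + 8*6)))*(-351) = (202 + (-589/707 - (-6 + 8*6)))*(-351) = (202 + (-589/707 - (-6 + 48)))*(-351) = (202 + (-589/707 - 1*42))*(-351) = (202 + (-589/707 - 42))*(-351) = (202 - 30283/707)*(-351) = (112531/707)*(-351) = -39498381/707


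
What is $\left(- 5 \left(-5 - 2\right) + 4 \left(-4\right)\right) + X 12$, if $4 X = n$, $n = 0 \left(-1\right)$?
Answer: $19$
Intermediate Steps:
$n = 0$
$X = 0$ ($X = \frac{1}{4} \cdot 0 = 0$)
$\left(- 5 \left(-5 - 2\right) + 4 \left(-4\right)\right) + X 12 = \left(- 5 \left(-5 - 2\right) + 4 \left(-4\right)\right) + 0 \cdot 12 = \left(\left(-5\right) \left(-7\right) - 16\right) + 0 = \left(35 - 16\right) + 0 = 19 + 0 = 19$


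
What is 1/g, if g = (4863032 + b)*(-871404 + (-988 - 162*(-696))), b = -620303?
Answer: -1/3222946657560 ≈ -3.1028e-13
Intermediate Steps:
g = -3222946657560 (g = (4863032 - 620303)*(-871404 + (-988 - 162*(-696))) = 4242729*(-871404 + (-988 + 112752)) = 4242729*(-871404 + 111764) = 4242729*(-759640) = -3222946657560)
1/g = 1/(-3222946657560) = -1/3222946657560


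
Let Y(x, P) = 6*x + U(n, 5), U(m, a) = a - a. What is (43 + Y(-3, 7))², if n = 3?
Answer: 625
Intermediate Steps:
U(m, a) = 0
Y(x, P) = 6*x (Y(x, P) = 6*x + 0 = 6*x)
(43 + Y(-3, 7))² = (43 + 6*(-3))² = (43 - 18)² = 25² = 625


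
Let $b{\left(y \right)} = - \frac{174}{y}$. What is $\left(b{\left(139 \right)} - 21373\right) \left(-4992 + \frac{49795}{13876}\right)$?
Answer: $\frac{205651687890137}{1928764} \approx 1.0662 \cdot 10^{8}$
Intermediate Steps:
$\left(b{\left(139 \right)} - 21373\right) \left(-4992 + \frac{49795}{13876}\right) = \left(- \frac{174}{139} - 21373\right) \left(-4992 + \frac{49795}{13876}\right) = \left(- \frac{2971021}{139}\right) \left(- \frac{69219197}{13876}\right) = \frac{205651687890137}{1928764}$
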